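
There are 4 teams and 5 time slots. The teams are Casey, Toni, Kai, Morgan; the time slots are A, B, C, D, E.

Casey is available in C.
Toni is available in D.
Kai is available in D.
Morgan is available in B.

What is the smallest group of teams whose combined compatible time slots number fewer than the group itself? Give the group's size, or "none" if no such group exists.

Take S = {Toni, Kai}. Its neighbourhood is {D}, so |N(S)| = 1 < |S| = 2.
No single vertex violates Hall's condition since each has at least one neighbour, so 2 is the minimum.

2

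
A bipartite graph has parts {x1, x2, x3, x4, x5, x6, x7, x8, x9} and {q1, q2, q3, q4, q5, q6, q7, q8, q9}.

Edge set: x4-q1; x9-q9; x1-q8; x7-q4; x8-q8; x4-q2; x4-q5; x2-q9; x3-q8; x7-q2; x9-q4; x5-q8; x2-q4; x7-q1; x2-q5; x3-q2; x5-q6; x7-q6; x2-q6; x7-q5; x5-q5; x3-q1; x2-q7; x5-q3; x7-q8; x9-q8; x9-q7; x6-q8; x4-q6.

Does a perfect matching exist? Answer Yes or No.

The set {x1, x6, x8} has only 1 neighbour ({q8}), so by Hall's theorem at most 7 of the 9 left vertices can be matched.
Hence no matching covers every left vertex.

No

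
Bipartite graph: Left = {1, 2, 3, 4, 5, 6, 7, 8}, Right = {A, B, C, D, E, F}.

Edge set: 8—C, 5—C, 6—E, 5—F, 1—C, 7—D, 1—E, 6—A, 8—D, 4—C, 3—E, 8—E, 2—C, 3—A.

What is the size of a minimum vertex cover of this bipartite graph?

5

The 5 edges 1–E, 2–C, 3–A, 5–F, 7–D form a matching, so any vertex cover needs at least 5 vertices (one per matched edge).
Conversely {5, A, C, D, E} meets every edge and has exactly 5 vertices, so 5 is optimal.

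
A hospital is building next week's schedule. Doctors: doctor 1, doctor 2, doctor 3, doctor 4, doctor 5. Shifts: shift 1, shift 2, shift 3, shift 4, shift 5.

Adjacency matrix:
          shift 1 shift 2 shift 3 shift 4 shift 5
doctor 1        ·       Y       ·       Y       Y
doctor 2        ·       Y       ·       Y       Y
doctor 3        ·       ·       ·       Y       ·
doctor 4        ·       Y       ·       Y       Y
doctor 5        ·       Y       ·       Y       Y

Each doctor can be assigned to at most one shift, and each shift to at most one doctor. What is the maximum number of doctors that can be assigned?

A valid assignment of size 3: doctor 1–shift 5, doctor 2–shift 2, doctor 3–shift 4.
The set {doctor 1, doctor 2, doctor 3, doctor 4, doctor 5} has only 3 neighbours ({shift 2, shift 4, shift 5}), so by Hall's theorem at most 3 of the 5 doctors can be matched.

3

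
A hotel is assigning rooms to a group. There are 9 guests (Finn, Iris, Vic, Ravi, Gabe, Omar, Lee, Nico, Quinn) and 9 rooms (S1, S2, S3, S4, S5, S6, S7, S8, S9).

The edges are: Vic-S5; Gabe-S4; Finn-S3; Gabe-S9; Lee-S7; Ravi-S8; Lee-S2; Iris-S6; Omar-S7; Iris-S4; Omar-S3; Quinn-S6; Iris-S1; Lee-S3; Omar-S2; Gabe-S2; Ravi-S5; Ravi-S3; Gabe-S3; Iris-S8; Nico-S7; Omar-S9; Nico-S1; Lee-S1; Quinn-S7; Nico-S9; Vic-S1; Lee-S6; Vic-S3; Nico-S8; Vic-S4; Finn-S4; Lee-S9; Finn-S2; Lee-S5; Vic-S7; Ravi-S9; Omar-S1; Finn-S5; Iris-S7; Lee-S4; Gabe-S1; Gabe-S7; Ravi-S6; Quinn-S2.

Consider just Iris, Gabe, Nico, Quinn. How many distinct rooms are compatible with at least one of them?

8

The union of neighbours of {Iris, Gabe, Nico, Quinn} is {S1, S2, S3, S4, S6, S7, S8, S9}, which has 8 elements.
Since |N(S)| = 8 ≥ |S| = 4, Hall's condition holds for this subset.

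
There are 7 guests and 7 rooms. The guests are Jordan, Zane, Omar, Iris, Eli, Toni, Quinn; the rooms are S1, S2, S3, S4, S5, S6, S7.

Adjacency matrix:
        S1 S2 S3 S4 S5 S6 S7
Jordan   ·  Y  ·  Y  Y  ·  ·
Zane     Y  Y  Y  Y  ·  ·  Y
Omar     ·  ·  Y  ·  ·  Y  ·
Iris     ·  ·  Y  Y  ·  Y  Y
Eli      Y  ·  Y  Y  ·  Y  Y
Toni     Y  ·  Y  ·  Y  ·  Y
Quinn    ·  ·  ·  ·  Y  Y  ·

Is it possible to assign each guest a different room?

One maximum matching: Jordan–S5, Zane–S2, Omar–S3, Iris–S4, Eli–S7, Toni–S1, Quinn–S6.
All 7 guests are covered.

Yes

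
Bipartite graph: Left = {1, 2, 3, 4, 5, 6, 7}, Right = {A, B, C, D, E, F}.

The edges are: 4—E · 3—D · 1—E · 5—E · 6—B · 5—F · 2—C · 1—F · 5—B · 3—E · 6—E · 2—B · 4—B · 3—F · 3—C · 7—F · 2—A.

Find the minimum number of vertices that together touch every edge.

5

{2, 3, B, E, F} is a vertex cover of size 5: every edge has an endpoint in this set.
No smaller cover exists because 1–F, 2–A, 3–C, 4–E, 5–B is a matching of size 5, and a cover must include an endpoint of each of these disjoint edges (König's theorem).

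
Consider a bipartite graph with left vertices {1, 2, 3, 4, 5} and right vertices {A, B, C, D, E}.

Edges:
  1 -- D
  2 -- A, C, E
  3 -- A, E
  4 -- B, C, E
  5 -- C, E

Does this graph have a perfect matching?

For example, pair 1→D, 2→C, 3→A, 4→B, 5→E.
All 5 left vertices are covered.

Yes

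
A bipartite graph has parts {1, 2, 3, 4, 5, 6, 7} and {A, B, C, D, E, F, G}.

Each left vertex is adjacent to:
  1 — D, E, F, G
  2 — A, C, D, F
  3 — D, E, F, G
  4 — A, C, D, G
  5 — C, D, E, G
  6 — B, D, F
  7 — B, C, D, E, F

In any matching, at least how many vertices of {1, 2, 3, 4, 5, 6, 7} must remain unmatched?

One maximum matching: 1→D, 2→F, 3→G, 4→A, 5→C, 6→B, 7→E.
All 7 left vertices are matched, so no larger matching exists.
That matches 7 of the 7, leaving 0 unmatched; no matching can do better.

0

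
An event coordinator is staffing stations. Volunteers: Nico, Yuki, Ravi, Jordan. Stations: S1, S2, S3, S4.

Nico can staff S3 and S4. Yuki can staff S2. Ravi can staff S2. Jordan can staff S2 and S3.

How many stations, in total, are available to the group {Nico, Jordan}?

The union of neighbours of {Nico, Jordan} is {S2, S3, S4}, which has 3 elements.
Since |N(S)| = 3 ≥ |S| = 2, Hall's condition holds for this subset.

3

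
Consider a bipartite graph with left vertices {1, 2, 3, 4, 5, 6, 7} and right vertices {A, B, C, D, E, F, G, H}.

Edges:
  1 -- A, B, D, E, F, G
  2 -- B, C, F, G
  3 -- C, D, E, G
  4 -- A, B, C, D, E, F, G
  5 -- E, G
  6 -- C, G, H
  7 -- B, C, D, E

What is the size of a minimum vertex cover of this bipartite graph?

7

The 7 edges 1–G, 2–F, 3–C, 4–A, 5–E, 6–H, 7–B form a matching, so any vertex cover needs at least 7 vertices (one per matched edge).
Conversely {1, 2, 3, 4, 5, 6, 7} meets every edge and has exactly 7 vertices, so 7 is optimal.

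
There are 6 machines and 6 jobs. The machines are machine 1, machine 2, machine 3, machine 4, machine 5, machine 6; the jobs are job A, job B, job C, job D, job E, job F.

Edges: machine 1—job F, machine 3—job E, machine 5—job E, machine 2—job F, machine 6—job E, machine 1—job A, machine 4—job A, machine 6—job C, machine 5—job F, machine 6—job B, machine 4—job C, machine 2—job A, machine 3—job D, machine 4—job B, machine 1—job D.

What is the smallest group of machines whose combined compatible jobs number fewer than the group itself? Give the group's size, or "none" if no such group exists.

none

A matching saturating every machine exists, for instance machine 1→job D, machine 2→job A, machine 3→job E, machine 4→job C, machine 5→job F, machine 6→job B.
By Hall's marriage theorem, this means |N(S)| ≥ |S| for every subset S, so no violating subset exists.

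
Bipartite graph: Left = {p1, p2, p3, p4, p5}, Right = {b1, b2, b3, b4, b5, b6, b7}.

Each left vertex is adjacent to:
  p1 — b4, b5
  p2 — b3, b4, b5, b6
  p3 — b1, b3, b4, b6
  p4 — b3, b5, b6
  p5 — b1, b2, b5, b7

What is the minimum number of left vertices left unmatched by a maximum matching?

0

One maximum matching: p1–b4, p2–b3, p3–b1, p4–b6, p5–b5.
This saturates every left vertex, so 5 is the maximum.
That matches 5 of the 5, leaving 0 unmatched; no matching can do better.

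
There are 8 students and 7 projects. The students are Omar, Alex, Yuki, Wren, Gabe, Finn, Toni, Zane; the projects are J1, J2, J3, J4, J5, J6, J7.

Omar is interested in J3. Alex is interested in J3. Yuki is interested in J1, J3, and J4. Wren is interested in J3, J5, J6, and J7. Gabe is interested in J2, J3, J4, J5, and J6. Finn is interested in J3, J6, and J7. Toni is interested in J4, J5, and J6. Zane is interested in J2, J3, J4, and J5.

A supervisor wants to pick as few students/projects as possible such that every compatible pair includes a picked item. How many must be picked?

{Yuki, Wren, Gabe, Finn, Toni, Zane, J3} is a vertex cover of size 7: every edge has an endpoint in this set.
No smaller cover exists because Omar–J3, Yuki–J1, Wren–J7, Gabe–J2, Finn–J6, Toni–J4, Zane–J5 is a matching of size 7, and a cover must include an endpoint of each of these disjoint edges (König's theorem).

7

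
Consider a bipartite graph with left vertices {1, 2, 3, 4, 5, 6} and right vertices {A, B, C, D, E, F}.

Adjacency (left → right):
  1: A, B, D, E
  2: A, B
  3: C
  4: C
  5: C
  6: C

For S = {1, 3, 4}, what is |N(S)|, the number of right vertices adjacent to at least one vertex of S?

The union of neighbours of {1, 3, 4} is {A, B, C, D, E}, which has 5 elements.
Since |N(S)| = 5 ≥ |S| = 3, Hall's condition holds for this subset.

5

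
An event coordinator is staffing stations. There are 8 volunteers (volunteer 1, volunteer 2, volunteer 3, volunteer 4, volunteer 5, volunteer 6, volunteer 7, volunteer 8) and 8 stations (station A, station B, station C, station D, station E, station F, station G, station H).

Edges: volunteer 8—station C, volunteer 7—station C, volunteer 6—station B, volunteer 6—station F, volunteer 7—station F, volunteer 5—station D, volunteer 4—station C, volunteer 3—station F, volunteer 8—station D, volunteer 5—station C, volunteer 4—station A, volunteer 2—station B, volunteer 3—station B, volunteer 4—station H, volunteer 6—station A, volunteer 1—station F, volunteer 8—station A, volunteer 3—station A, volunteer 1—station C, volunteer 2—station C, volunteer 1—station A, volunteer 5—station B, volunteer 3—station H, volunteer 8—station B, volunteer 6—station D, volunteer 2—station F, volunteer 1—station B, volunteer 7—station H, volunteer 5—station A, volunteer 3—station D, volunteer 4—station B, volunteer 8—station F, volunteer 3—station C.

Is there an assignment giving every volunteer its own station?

The set {volunteer 1, volunteer 2, volunteer 3, volunteer 4, volunteer 5, volunteer 6, volunteer 7, volunteer 8} has only 6 neighbours ({station A, station B, station C, station D, station F, station H}), so by Hall's theorem at most 6 of the 8 volunteers can be matched.
Hence no matching covers every volunteer.

No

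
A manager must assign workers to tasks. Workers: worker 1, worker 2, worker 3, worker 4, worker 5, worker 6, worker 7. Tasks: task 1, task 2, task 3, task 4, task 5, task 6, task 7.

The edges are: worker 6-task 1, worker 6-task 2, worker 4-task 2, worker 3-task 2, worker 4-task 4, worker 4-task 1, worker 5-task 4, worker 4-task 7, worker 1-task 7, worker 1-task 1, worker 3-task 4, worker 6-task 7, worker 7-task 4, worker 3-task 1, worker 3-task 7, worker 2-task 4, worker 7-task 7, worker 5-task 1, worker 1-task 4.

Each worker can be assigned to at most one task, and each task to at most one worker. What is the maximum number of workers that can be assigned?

4

A valid assignment of size 4: worker 1→task 1, worker 2→task 4, worker 3→task 7, worker 4→task 2.
The set {worker 1, worker 2, worker 3, worker 4, worker 5, worker 6, worker 7} has only 4 neighbours ({task 1, task 2, task 4, task 7}), so by Hall's theorem at most 4 of the 7 workers can be matched.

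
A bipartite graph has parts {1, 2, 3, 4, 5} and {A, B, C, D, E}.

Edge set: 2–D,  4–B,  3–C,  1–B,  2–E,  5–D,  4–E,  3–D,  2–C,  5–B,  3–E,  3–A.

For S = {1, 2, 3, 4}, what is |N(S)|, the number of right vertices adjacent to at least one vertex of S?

The union of neighbours of {1, 2, 3, 4} is {A, B, C, D, E}, which has 5 elements.
Since |N(S)| = 5 ≥ |S| = 4, Hall's condition holds for this subset.

5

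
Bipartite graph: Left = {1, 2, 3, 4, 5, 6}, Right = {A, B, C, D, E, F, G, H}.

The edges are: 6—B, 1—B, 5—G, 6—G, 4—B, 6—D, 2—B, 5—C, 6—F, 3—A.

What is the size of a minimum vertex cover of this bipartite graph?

A maximum matching has 4 edges (e.g. 1–B, 3–A, 5–C, 6–F).
By König's theorem the minimum vertex cover has the same size. One such cover is {3, 5, 6, B}.

4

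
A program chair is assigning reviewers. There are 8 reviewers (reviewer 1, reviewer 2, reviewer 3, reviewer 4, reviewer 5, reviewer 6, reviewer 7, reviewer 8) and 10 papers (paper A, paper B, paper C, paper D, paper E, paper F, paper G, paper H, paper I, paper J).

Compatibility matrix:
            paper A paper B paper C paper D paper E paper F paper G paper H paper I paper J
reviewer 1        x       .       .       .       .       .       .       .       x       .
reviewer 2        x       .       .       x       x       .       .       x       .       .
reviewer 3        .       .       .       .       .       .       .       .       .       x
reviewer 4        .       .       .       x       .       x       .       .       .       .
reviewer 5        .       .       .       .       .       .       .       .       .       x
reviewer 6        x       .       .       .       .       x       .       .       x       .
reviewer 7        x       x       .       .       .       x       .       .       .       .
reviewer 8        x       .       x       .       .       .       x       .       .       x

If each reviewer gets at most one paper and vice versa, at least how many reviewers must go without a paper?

1

A valid assignment of size 7: reviewer 1–paper A, reviewer 2–paper D, reviewer 3–paper J, reviewer 4–paper F, reviewer 6–paper I, reviewer 7–paper B, reviewer 8–paper C.
The set {reviewer 3, reviewer 5} has only 1 neighbour ({paper J}), so by Hall's theorem at most 7 of the 8 reviewers can be matched.
That matches 7 of the 8, leaving 1 unmatched; no matching can do better.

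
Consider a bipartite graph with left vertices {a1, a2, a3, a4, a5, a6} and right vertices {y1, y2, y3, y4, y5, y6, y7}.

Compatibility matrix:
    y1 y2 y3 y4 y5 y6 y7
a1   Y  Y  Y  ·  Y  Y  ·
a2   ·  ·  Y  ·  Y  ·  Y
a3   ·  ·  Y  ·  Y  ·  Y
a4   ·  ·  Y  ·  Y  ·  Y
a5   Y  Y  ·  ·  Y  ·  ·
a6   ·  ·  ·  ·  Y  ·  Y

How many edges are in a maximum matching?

5

One maximum matching: a1-y6, a2-y5, a3-y7, a4-y3, a5-y1.
The set {a2, a3, a4, a6} has only 3 neighbours ({y3, y5, y7}), so by Hall's theorem at most 5 of the 6 left vertices can be matched.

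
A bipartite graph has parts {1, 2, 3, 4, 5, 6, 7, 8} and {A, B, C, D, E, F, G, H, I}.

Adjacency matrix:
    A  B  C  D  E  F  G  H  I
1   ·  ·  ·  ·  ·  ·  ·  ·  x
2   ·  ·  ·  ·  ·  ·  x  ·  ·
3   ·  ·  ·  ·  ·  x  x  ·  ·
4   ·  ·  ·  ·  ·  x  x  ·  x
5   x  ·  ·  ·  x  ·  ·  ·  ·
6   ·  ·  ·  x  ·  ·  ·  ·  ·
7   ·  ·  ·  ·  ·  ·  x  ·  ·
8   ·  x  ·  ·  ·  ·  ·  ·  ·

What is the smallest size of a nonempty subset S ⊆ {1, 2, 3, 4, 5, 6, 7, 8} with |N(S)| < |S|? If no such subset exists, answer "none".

Take S = {2, 7}. Its neighbourhood is {G}, so |N(S)| = 1 < |S| = 2.
No single vertex violates Hall's condition since each has at least one neighbour, so 2 is the minimum.

2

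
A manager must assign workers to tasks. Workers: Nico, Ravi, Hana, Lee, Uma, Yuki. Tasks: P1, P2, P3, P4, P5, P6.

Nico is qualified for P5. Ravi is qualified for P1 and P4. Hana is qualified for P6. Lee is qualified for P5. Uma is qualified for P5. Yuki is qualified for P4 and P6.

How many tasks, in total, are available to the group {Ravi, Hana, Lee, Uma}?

The union of neighbours of {Ravi, Hana, Lee, Uma} is {P1, P4, P5, P6}, which has 4 elements.
Since |N(S)| = 4 ≥ |S| = 4, Hall's condition holds for this subset.

4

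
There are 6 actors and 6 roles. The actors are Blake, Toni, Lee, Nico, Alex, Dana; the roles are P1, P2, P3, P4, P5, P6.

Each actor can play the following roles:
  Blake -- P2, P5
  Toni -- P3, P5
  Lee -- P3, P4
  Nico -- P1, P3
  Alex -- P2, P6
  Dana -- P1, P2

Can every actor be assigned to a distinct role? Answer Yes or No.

For example, pair Blake-P2, Toni-P5, Lee-P4, Nico-P3, Alex-P6, Dana-P1.
All 6 actors are covered.

Yes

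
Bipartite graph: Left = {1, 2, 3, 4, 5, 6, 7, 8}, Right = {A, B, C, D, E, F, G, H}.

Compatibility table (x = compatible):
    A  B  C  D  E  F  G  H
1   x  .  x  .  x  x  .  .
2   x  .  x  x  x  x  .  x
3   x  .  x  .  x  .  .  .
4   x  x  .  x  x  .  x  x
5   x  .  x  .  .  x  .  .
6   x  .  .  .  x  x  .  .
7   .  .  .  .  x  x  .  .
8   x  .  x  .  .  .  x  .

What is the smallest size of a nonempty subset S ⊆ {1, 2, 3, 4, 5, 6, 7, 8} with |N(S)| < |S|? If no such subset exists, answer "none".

Take S = {1, 3, 5, 6, 7}. Its neighbourhood is {A, C, E, F}, so |N(S)| = 4 < |S| = 5.
Every subset of size less than 5 has at least as many neighbours as members, so 5 is the minimum.

5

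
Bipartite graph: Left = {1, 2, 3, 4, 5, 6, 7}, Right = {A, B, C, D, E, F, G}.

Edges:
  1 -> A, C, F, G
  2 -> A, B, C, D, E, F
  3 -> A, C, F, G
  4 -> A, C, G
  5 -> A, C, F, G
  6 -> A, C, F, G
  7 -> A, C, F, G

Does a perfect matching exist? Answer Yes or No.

No

The set {1, 3, 4, 5, 6, 7} has only 4 neighbours ({A, C, F, G}), so by Hall's theorem at most 5 of the 7 left vertices can be matched.
Hence no matching covers every left vertex.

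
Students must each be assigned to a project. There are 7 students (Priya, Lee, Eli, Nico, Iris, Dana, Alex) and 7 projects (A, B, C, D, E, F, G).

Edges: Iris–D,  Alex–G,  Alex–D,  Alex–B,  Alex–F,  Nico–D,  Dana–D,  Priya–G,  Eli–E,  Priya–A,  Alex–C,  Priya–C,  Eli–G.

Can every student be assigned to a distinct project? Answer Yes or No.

The set {Lee, Nico, Iris, Dana} has only 1 neighbour ({D}), so by Hall's theorem at most 4 of the 7 students can be matched.
Hence no matching covers every student.

No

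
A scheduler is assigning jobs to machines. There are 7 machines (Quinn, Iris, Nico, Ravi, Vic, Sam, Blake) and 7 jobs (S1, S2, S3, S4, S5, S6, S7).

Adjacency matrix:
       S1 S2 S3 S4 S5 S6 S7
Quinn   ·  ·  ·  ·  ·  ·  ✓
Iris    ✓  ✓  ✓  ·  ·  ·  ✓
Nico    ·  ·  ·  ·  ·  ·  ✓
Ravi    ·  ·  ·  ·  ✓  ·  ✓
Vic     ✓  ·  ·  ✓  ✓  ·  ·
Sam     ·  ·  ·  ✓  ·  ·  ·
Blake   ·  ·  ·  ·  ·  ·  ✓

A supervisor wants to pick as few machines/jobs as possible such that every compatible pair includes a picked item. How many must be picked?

{Iris, Ravi, Vic, Sam, S7} is a vertex cover of size 5: every edge has an endpoint in this set.
No smaller cover exists because Quinn–S7, Iris–S2, Ravi–S5, Vic–S1, Sam–S4 is a matching of size 5, and a cover must include an endpoint of each of these disjoint edges (König's theorem).

5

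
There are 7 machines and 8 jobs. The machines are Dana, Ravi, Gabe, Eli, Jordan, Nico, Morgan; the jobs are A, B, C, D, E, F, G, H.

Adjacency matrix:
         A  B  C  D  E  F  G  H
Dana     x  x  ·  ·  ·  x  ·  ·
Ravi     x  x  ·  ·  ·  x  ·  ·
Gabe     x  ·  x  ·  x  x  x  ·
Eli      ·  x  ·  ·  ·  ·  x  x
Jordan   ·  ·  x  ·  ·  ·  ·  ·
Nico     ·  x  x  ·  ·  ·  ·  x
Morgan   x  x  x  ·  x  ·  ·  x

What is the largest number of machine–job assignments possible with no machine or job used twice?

7

For example, pair Dana-B, Ravi-F, Gabe-E, Eli-G, Jordan-C, Nico-H, Morgan-A.
All 7 machines are matched, so no larger matching exists.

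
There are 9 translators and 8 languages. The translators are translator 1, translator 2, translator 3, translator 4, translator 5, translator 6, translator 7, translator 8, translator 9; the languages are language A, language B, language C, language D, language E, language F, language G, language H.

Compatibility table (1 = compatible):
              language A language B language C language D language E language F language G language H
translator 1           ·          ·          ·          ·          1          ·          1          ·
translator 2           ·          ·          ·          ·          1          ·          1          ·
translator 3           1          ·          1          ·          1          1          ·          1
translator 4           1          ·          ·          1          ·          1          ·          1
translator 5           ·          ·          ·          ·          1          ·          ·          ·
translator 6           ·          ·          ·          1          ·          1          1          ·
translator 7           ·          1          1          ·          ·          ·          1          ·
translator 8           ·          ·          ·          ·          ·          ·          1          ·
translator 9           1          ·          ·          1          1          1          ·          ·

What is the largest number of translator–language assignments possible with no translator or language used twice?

7

One maximum matching: translator 1-language E, translator 2-language G, translator 3-language C, translator 4-language A, translator 6-language D, translator 7-language B, translator 9-language F.
The set {translator 1, translator 2, translator 5, translator 8} has only 2 neighbours ({language E, language G}), so by Hall's theorem at most 7 of the 9 translators can be matched.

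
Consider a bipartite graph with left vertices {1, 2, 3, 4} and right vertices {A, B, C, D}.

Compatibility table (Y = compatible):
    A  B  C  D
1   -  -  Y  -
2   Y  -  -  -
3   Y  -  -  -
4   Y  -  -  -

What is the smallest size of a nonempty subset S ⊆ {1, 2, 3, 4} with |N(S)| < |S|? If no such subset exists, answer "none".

2

Take S = {2, 3}. Its neighbourhood is {A}, so |N(S)| = 1 < |S| = 2.
No single vertex violates Hall's condition since each has at least one neighbour, so 2 is the minimum.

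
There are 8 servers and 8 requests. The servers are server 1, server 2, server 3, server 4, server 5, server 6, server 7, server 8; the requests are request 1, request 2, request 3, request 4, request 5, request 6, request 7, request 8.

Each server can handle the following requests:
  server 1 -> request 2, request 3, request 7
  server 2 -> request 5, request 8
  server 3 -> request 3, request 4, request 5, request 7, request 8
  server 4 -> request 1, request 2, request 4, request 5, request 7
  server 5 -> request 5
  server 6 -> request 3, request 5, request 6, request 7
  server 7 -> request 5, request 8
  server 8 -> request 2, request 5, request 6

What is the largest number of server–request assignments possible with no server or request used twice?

7

A valid assignment of size 7: server 1→request 2, server 2→request 8, server 3→request 3, server 4→request 4, server 5→request 5, server 6→request 7, server 8→request 6.
The set {server 2, server 5, server 7} has only 2 neighbours ({request 5, request 8}), so by Hall's theorem at most 7 of the 8 servers can be matched.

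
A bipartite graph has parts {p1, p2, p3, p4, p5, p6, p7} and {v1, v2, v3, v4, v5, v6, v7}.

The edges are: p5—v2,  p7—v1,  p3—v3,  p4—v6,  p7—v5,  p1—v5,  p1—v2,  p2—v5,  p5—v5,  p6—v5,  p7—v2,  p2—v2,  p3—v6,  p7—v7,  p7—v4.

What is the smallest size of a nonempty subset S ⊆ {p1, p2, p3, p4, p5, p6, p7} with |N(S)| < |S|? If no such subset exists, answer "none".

Take S = {p1, p2, p5}. Its neighbourhood is {v2, v5}, so |N(S)| = 2 < |S| = 3.
Every subset of size less than 3 has at least as many neighbours as members, so 3 is the minimum.

3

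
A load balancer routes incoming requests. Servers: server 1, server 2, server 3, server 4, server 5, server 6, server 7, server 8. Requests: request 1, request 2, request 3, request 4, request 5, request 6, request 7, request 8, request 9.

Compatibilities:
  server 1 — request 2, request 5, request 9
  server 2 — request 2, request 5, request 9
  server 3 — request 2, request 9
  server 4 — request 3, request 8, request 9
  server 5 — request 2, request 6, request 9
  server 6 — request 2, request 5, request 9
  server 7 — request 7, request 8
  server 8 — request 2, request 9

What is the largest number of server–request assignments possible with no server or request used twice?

6

One maximum matching: server 1→request 2, server 2→request 5, server 3→request 9, server 4→request 3, server 5→request 6, server 7→request 7.
The set {server 1, server 2, server 3, server 6, server 8} has only 3 neighbours ({request 2, request 5, request 9}), so by Hall's theorem at most 6 of the 8 servers can be matched.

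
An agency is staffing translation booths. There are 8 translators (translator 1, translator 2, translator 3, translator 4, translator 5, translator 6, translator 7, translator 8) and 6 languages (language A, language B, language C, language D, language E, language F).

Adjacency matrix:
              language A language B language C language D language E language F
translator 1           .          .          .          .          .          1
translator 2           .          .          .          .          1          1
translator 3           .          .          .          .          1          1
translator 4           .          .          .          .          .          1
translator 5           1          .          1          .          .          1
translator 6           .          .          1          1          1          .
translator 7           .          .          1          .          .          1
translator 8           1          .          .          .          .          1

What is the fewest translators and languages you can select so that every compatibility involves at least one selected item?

{translator 6, language A, language C, language E, language F} is a vertex cover of size 5: every edge has an endpoint in this set.
No smaller cover exists because translator 1–language F, translator 2–language E, translator 5–language A, translator 6–language D, translator 7–language C is a matching of size 5, and a cover must include an endpoint of each of these disjoint edges (König's theorem).

5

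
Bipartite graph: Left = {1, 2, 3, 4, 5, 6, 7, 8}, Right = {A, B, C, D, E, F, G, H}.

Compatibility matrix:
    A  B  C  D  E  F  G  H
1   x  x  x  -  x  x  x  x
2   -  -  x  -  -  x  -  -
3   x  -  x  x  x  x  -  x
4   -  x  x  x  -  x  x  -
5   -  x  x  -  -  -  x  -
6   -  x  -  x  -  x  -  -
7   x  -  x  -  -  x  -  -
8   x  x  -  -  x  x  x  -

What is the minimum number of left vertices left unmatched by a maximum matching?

0

For example, pair 1→E, 2→F, 3→H, 4→B, 5→C, 6→D, 7→A, 8→G.
This saturates every left vertex, so 8 is the maximum.
That matches 8 of the 8, leaving 0 unmatched; no matching can do better.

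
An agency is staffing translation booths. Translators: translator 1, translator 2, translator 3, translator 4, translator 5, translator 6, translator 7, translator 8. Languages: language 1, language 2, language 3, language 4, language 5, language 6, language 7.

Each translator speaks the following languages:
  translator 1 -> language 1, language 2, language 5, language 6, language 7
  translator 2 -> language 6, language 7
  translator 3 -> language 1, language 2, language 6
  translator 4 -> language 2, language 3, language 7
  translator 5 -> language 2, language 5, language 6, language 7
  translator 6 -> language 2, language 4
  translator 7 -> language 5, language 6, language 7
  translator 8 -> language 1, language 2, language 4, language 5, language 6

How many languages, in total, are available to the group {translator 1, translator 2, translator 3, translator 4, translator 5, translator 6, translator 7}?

7

The union of neighbours of {translator 1, translator 2, translator 3, translator 4, translator 5, translator 6, translator 7} is {language 1, language 2, language 3, language 4, language 5, language 6, language 7}, which has 7 elements.
Since |N(S)| = 7 ≥ |S| = 7, Hall's condition holds for this subset.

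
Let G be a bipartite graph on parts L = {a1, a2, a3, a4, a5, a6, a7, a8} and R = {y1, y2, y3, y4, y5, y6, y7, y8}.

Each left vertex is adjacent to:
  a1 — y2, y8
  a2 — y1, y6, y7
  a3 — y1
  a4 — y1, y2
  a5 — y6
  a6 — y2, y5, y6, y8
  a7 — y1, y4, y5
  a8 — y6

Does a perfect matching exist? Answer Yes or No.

The set {a5, a8} has only 1 neighbour ({y6}), so by Hall's theorem at most 7 of the 8 left vertices can be matched.
Hence no matching covers every left vertex.

No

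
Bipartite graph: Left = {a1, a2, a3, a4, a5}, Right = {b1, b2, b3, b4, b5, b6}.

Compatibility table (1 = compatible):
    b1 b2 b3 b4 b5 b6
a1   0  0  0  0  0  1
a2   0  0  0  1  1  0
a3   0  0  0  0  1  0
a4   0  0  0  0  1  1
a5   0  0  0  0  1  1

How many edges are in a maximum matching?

A valid assignment of size 3: a1–b6, a2–b4, a3–b5.
The set {a1, a3, a4, a5} has only 2 neighbours ({b5, b6}), so by Hall's theorem at most 3 of the 5 left vertices can be matched.

3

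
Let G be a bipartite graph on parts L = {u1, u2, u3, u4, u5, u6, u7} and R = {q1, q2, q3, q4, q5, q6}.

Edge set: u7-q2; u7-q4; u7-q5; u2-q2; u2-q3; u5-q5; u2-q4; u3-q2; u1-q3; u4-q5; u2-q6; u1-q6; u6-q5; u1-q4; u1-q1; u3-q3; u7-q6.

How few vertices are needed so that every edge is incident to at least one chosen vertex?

The 5 edges u1–q4, u2–q2, u3–q3, u4–q5, u7–q6 form a matching, so any vertex cover needs at least 5 vertices (one per matched edge).
Conversely {u1, u2, u3, u7, q5} meets every edge and has exactly 5 vertices, so 5 is optimal.

5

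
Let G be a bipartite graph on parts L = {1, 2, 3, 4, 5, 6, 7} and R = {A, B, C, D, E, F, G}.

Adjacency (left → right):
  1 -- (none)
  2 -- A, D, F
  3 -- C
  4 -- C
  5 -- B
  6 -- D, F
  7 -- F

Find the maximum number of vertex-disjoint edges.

5

One maximum matching: 2-A, 3-C, 5-B, 6-D, 7-F.
The set {1, 3, 4} has only 1 neighbour ({C}), so by Hall's theorem at most 5 of the 7 left vertices can be matched.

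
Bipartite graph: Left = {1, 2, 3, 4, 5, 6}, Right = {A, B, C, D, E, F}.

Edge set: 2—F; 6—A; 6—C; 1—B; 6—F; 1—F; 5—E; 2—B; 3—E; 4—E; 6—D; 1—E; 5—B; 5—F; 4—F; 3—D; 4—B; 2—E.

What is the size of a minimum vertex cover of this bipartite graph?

The 5 edges 1–E, 2–F, 3–D, 4–B, 6–C form a matching, so any vertex cover needs at least 5 vertices (one per matched edge).
Conversely {3, 6, B, E, F} meets every edge and has exactly 5 vertices, so 5 is optimal.

5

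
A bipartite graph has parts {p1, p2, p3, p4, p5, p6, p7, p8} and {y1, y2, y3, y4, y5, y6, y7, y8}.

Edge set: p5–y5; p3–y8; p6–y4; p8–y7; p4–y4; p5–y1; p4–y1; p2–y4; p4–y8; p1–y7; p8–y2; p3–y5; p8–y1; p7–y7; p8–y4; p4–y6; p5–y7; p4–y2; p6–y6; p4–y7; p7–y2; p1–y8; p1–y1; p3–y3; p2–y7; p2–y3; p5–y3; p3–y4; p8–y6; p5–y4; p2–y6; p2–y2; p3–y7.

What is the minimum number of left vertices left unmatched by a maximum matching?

0

One maximum matching: p1→y8, p2→y6, p3→y3, p4→y1, p5→y5, p6→y4, p7→y2, p8→y7.
All 8 left vertices are matched, so no larger matching exists.
That matches 8 of the 8, leaving 0 unmatched; no matching can do better.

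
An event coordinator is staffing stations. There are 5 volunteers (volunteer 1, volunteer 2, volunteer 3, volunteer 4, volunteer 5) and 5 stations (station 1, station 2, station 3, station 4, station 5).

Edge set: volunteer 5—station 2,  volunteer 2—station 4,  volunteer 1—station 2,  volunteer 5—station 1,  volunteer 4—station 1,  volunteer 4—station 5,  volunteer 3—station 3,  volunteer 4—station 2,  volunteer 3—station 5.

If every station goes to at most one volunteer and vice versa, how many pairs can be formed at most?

5

For example, pair volunteer 1–station 2, volunteer 2–station 4, volunteer 3–station 3, volunteer 4–station 5, volunteer 5–station 1.
All 5 volunteers are matched, so no larger matching exists.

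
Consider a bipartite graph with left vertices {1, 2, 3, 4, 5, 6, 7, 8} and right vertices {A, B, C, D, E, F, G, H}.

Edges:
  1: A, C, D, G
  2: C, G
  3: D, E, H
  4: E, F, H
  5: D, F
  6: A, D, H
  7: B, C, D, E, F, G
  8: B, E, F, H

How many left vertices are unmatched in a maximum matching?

A valid assignment of size 8: 1→G, 2→C, 3→D, 4→E, 5→F, 6→A, 7→B, 8→H.
This saturates every left vertex, so 8 is the maximum.
That matches 8 of the 8, leaving 0 unmatched; no matching can do better.

0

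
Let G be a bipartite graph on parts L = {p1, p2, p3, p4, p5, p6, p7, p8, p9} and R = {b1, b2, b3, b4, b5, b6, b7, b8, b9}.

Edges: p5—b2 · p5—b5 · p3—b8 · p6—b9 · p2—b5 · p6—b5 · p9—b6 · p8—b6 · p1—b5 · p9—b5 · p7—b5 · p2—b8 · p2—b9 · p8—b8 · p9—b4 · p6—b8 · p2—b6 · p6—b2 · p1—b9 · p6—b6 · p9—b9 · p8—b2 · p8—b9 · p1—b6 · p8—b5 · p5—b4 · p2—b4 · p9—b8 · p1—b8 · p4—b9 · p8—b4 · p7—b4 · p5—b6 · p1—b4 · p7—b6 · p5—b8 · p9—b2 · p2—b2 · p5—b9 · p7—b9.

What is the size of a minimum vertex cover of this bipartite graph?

6

{b2, b4, b5, b6, b8, b9} is a vertex cover of size 6: every edge has an endpoint in this set.
No smaller cover exists because p1–b4, p2–b2, p3–b8, p4–b9, p5–b6, p6–b5 is a matching of size 6, and a cover must include an endpoint of each of these disjoint edges (König's theorem).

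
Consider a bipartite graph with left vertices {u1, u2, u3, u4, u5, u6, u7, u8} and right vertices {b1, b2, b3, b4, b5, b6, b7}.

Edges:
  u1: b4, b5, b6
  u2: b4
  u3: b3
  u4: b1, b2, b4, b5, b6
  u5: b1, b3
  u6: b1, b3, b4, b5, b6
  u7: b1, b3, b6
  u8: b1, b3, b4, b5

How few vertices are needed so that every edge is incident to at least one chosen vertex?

6

{u4, b1, b3, b4, b5, b6} is a vertex cover of size 6: every edge has an endpoint in this set.
No smaller cover exists because u1–b6, u2–b4, u3–b3, u4–b2, u5–b1, u6–b5 is a matching of size 6, and a cover must include an endpoint of each of these disjoint edges (König's theorem).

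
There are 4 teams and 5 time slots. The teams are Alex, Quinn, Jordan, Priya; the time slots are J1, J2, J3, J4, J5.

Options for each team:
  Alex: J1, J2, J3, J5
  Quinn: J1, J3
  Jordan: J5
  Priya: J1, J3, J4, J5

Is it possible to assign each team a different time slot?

A valid assignment of size 4: Alex→J2, Quinn→J1, Jordan→J5, Priya→J3.
Every team is matched, so this matching saturates all of them.

Yes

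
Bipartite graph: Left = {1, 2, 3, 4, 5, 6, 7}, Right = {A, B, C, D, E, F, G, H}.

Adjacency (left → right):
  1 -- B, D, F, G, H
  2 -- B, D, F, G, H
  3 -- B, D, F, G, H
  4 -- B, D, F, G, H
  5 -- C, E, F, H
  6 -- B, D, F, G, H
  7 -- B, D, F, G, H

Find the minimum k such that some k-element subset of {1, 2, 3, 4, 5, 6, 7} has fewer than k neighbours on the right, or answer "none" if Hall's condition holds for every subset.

Take S = {1, 2, 3, 4, 6, 7}. Its neighbourhood is {B, D, F, G, H}, so |N(S)| = 5 < |S| = 6.
Every subset of size less than 6 has at least as many neighbours as members, so 6 is the minimum.

6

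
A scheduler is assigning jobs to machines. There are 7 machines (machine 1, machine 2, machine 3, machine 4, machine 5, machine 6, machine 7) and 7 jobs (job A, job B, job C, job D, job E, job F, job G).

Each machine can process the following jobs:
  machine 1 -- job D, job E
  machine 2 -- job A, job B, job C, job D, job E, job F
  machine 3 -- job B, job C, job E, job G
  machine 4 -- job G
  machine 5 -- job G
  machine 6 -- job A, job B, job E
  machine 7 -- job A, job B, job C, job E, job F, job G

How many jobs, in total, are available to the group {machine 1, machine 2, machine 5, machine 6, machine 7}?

7

The union of neighbours of {machine 1, machine 2, machine 5, machine 6, machine 7} is {job A, job B, job C, job D, job E, job F, job G}, which has 7 elements.
Since |N(S)| = 7 ≥ |S| = 5, Hall's condition holds for this subset.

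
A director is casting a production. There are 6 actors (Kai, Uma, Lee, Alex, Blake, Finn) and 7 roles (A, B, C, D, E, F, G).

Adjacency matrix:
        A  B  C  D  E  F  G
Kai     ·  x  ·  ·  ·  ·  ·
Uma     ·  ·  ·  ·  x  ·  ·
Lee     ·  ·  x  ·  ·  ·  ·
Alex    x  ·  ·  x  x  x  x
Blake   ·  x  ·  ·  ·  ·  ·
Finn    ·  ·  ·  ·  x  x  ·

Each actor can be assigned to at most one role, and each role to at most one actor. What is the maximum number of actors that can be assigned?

5

For example, pair Kai→B, Uma→E, Lee→C, Alex→G, Finn→F.
The set {Kai, Blake} has only 1 neighbour ({B}), so by Hall's theorem at most 5 of the 6 actors can be matched.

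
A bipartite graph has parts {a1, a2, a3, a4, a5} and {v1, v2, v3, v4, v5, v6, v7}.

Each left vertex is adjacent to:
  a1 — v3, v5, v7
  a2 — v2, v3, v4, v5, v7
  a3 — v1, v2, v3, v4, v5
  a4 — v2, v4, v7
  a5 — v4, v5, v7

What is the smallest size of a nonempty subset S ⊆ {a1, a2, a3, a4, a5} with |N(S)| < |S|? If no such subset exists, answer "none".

A matching saturating every left vertex exists, for instance a1→v3, a2→v2, a3→v1, a4→v4, a5→v7.
By Hall's marriage theorem, this means |N(S)| ≥ |S| for every subset S, so no violating subset exists.

none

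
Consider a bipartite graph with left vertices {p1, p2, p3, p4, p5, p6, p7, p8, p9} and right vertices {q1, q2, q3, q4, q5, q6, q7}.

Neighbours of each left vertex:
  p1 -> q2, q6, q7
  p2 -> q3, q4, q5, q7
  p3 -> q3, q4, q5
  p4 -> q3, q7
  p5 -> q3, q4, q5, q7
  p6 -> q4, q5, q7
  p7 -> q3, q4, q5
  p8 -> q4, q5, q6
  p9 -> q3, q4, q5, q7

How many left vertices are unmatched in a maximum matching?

3

For example, pair p1–q2, p2–q7, p3–q5, p4–q3, p5–q4, p8–q6.
The set {p2, p3, p4, p5, p6, p7, p9} has only 4 neighbours ({q3, q4, q5, q7}), so by Hall's theorem at most 6 of the 9 left vertices can be matched.
That matches 6 of the 9, leaving 3 unmatched; no matching can do better.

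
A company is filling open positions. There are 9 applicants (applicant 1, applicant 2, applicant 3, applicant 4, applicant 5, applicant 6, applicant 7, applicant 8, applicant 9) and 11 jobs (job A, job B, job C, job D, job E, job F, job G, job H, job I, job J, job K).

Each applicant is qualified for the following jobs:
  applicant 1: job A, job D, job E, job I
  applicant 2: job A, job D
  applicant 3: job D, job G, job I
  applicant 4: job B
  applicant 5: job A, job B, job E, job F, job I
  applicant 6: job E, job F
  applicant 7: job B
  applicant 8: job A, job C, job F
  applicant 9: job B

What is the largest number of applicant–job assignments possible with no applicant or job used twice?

For example, pair applicant 1–job I, applicant 2–job D, applicant 3–job G, applicant 4–job B, applicant 5–job F, applicant 6–job E, applicant 8–job A.
The set {applicant 4, applicant 7, applicant 9} has only 1 neighbour ({job B}), so by Hall's theorem at most 7 of the 9 applicants can be matched.

7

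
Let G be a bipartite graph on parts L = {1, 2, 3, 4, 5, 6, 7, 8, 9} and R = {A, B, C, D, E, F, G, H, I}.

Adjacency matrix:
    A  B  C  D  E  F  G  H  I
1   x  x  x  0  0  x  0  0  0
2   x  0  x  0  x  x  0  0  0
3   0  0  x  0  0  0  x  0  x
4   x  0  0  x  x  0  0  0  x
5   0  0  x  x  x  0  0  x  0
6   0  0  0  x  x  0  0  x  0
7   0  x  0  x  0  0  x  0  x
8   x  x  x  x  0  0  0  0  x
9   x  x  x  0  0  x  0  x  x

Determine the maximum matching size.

For example, pair 1–F, 2–E, 3–C, 4–I, 5–D, 6–H, 7–G, 8–B, 9–A.
All 9 left vertices are matched, so no larger matching exists.

9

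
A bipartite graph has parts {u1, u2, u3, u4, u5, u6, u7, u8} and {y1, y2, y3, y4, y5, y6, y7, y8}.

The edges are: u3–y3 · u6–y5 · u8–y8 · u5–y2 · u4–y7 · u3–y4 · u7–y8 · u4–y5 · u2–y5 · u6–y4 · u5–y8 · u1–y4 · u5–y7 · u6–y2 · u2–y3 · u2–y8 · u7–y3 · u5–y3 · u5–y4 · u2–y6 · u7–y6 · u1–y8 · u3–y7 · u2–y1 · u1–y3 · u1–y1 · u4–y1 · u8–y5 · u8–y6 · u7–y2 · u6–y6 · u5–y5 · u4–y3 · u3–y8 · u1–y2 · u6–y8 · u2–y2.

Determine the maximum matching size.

8

For example, pair u1→y4, u2→y5, u3→y3, u4→y1, u5→y7, u6→y6, u7→y2, u8→y8.
All 8 left vertices are matched, so no larger matching exists.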